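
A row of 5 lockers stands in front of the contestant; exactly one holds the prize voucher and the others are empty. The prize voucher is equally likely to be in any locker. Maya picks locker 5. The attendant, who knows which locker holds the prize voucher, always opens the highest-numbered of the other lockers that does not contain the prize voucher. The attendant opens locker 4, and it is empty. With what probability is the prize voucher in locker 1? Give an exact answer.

1/4

Condition on the true location of the prize voucher.
If it is in any of lockers 1, 2, 3, and 5 (prior 1/5 each): locker 4 is the highest-numbered option available, probability 1; weight (1/5)·1 = 1/5 each.
If it is in locker 4 (prior 1/5): the attendant opened locker 4, so this case is ruled out; weight (1/5)·0 = 0.
The weights sum to 4/5.
So P(the prize voucher in locker 1 | the attendant opened locker 4) = (1/5) / (4/5) = 1/4.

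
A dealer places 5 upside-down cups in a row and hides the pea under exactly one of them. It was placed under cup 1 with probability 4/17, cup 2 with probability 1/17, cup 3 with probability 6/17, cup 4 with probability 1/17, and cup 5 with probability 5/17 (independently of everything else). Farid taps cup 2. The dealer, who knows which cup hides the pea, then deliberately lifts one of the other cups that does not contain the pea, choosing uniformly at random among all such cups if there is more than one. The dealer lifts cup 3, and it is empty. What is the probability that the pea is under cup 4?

4/43

Condition on the true location of the pea.
If it is under cup 1 (prior 4/17): the dealer has 3 equally likely choices, so probability 1/3; weight (4/17)·(1/3) = 4/51.
If it is under cup 2 (prior 1/17): the dealer has 4 equally likely choices, so probability 1/4; weight (1/17)·(1/4) = 1/68.
If it is under cup 3 (prior 6/17): the dealer opened cup 3, so this case is ruled out; weight (6/17)·0 = 0.
If it is under cup 4 (prior 1/17): the dealer has 3 equally likely choices, so probability 1/3; weight (1/17)·(1/3) = 1/51.
If it is under cup 5 (prior 5/17): the dealer has 3 equally likely choices, so probability 1/3; weight (5/17)·(1/3) = 5/51.
The weights sum to 43/204.
So P(the pea under cup 4 | the dealer opened cup 3) = (1/51) / (43/204) = 4/43.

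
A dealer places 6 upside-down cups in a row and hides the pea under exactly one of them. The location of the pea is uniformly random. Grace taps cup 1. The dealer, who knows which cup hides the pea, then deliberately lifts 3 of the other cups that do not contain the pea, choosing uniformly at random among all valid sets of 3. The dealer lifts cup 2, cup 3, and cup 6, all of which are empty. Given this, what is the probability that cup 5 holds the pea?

Condition on the true location of the pea.
If it is under cup 1 (prior 1/6): the dealer has 10 equally likely choices, so probability 1/10; weight (1/6)·(1/10) = 1/60.
If it is under any of cups 2, 3, and 6 (prior 1/6 each): that cup was opened and seen not to hold the prize — ruled out; weight (1/6)·0 = 0 each.
If it is under either of cups 4 and 5 (prior 1/6 each): the dealer has 4 equally likely choices, so probability 1/4; weight (1/6)·(1/4) = 1/24 each.
The weights sum to 1/10.
So P(the pea under cup 5 | the dealer opened cup 2, cup 3, and cup 6) = (1/24) / (1/10) = 5/12.

5/12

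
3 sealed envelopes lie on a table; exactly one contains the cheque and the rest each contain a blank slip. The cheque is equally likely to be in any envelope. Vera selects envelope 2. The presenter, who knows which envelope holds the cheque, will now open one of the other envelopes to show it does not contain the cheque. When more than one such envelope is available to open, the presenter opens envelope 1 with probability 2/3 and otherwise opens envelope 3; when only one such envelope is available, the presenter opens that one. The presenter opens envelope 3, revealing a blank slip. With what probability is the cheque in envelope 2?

1/4

Condition on the true location of the cheque.
If it is in envelope 1 (prior 1/3): only envelope 3 is available, probability 1; weight (1/3)·1 = 1/3.
If it is in envelope 2 (prior 1/3): envelope 1 is available but not opened, probability 1/3; weight (1/3)·(1/3) = 1/9.
If it is in envelope 3 (prior 1/3): the presenter opened envelope 3, so this case is ruled out; weight (1/3)·0 = 0.
The weights sum to 4/9.
So P(the cheque in envelope 2 | the presenter opened envelope 3) = (1/9) / (4/9) = 1/4.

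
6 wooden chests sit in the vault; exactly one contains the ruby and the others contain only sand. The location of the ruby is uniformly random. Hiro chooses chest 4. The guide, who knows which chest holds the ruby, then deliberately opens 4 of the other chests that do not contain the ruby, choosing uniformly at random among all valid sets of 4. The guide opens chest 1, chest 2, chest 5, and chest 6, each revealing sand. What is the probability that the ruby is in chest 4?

1/6

Condition on the true location of the ruby.
If it is in any of chests 1, 2, 5, and 6 (prior 1/6 each): that chest was opened and seen not to hold the prize — ruled out; weight (1/6)·0 = 0 each.
If it is in chest 3 (prior 1/6): the guide has no choice, probability 1; weight (1/6)·1 = 1/6.
If it is in chest 4 (prior 1/6): the guide has 5 equally likely choices, so probability 1/5; weight (1/6)·(1/5) = 1/30.
The weights sum to 1/5.
So P(the ruby in chest 4 | the guide opened chest 1, chest 2, chest 5, and chest 6) = (1/30) / (1/5) = 1/6.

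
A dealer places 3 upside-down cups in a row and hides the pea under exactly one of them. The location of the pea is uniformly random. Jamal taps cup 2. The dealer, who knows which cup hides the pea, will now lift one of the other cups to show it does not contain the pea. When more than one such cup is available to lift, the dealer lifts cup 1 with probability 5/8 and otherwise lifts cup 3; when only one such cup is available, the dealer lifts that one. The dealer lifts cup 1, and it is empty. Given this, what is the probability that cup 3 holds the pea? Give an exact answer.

8/13

Consider each possible location of the pea in turn.
If it is under cup 1 (prior 1/3): the dealer opened cup 1, so this case is ruled out; weight (1/3)·0 = 0.
If it is under cup 2 (prior 1/3): cup 1 is available, opened with probability 5/8; weight (1/3)·(5/8) = 5/24.
If it is under cup 3 (prior 1/3): only cup 1 is available, probability 1; weight (1/3)·1 = 1/3.
The weights sum to 13/24.
So P(the pea under cup 3 | the dealer opened cup 1) = (1/3) / (13/24) = 8/13.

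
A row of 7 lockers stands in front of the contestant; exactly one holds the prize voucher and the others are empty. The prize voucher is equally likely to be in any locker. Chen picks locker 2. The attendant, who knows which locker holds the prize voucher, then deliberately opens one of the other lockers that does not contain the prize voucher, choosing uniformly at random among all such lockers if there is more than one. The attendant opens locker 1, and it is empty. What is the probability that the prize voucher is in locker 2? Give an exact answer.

1/7

Condition on the true location of the prize voucher.
If it is in locker 1 (prior 1/7): the attendant opened locker 1, so this case is ruled out; weight (1/7)·0 = 0.
If it is in locker 2 (prior 1/7): the attendant has 6 equally likely choices, so probability 1/6; weight (1/7)·(1/6) = 1/42.
If it is in any of lockers 3, 4, 5, 6, and 7 (prior 1/7 each): the attendant has 5 equally likely choices, so probability 1/5; weight (1/7)·(1/5) = 1/35 each.
The weights sum to 1/6.
So P(the prize voucher in locker 2 | the attendant opened locker 1) = (1/42) / (1/6) = 1/7.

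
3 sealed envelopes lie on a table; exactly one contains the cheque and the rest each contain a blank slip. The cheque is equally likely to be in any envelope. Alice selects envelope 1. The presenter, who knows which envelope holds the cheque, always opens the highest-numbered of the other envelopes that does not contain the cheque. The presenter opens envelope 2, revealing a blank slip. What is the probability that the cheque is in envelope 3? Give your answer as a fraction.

1

Condition on the true location of the cheque.
If it is in envelope 1 (prior 1/3): the presenter would have opened envelope 3 instead, probability 0; weight (1/3)·0 = 0.
If it is in envelope 2 (prior 1/3): the presenter opened envelope 2, so this case is ruled out; weight (1/3)·0 = 0.
If it is in envelope 3 (prior 1/3): envelope 2 is the highest-numbered option available, probability 1; weight (1/3)·1 = 1/3.
The weights sum to 1/3.
So P(the cheque in envelope 3 | the presenter opened envelope 2) = (1/3) / (1/3) = 1.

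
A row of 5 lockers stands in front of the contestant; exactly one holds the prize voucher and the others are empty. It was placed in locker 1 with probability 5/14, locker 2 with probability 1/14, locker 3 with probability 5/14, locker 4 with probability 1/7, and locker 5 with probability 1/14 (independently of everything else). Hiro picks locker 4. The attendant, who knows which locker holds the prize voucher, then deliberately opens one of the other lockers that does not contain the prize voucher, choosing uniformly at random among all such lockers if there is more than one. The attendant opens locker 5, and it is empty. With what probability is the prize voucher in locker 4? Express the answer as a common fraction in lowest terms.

3/25

Condition on the true location of the prize voucher.
If it is in either of lockers 1 and 3 (prior 5/14 each): the attendant has 3 equally likely choices, so probability 1/3; weight (5/14)·(1/3) = 5/42 each.
If it is in locker 2 (prior 1/14): the attendant has 3 equally likely choices, so probability 1/3; weight (1/14)·(1/3) = 1/42.
If it is in locker 4 (prior 1/7): the attendant has 4 equally likely choices, so probability 1/4; weight (1/7)·(1/4) = 1/28.
If it is in locker 5 (prior 1/14): the attendant opened locker 5, so this case is ruled out; weight (1/14)·0 = 0.
The weights sum to 25/84.
So P(the prize voucher in locker 4 | the attendant opened locker 5) = (1/28) / (25/84) = 3/25.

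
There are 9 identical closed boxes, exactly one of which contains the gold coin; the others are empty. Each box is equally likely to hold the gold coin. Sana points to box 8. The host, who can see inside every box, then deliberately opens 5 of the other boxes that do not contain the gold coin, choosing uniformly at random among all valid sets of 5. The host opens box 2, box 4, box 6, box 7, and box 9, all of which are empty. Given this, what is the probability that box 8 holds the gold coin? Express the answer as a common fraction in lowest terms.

Consider each possible location of the gold coin in turn.
If it is in any of boxes 1, 3, and 5 (prior 1/9 each): the host has 21 equally likely choices, so probability 1/21; weight (1/9)·(1/21) = 1/189 each.
If it is in any of boxes 2, 4, 6, 7, and 9 (prior 1/9 each): that box was opened and seen not to hold the prize — ruled out; weight (1/9)·0 = 0 each.
If it is in box 8 (prior 1/9): the host has 56 equally likely choices, so probability 1/56; weight (1/9)·(1/56) = 1/504.
The weights sum to 1/56.
So P(the gold coin in box 8 | the host opened box 2, box 4, box 6, box 7, and box 9) = (1/504) / (1/56) = 1/9.

1/9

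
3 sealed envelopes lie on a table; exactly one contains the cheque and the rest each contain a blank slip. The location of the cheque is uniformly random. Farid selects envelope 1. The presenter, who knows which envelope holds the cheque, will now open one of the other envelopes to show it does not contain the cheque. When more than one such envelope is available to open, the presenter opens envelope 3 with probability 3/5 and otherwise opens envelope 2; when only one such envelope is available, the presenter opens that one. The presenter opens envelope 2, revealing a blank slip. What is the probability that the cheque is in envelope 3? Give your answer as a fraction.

5/7

Consider each possible location of the cheque in turn.
If it is in envelope 1 (prior 1/3): envelope 3 is available but not opened, probability 2/5; weight (1/3)·(2/5) = 2/15.
If it is in envelope 2 (prior 1/3): the presenter opened envelope 2, so this case is ruled out; weight (1/3)·0 = 0.
If it is in envelope 3 (prior 1/3): only envelope 2 is available, probability 1; weight (1/3)·1 = 1/3.
The weights sum to 7/15.
So P(the cheque in envelope 3 | the presenter opened envelope 2) = (1/3) / (7/15) = 5/7.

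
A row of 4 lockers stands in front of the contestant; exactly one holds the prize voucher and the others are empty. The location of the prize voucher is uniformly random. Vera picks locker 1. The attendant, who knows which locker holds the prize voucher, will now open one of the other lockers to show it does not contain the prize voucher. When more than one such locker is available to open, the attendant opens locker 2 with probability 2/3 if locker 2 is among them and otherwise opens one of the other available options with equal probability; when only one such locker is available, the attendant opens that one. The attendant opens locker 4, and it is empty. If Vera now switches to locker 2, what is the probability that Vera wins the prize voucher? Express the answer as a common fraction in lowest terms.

Condition on the true location of the prize voucher.
If it is in locker 1 (prior 1/4): locker 2 is available but not opened; locker 4 gets probability (1 − 2/3)/2 = 1/6; weight (1/4)·(1/6) = 1/24.
If it is in locker 2 (prior 1/4): locker 2 holds the prize so is unavailable; the attendant chooses uniformly among the 2 others, probability 1/2; weight (1/4)·(1/2) = 1/8.
If it is in locker 3 (prior 1/4): locker 2 is available but not opened, probability 1/3; weight (1/4)·(1/3) = 1/12.
If it is in locker 4 (prior 1/4): the attendant opened locker 4, so this case is ruled out; weight (1/4)·0 = 0.
The weights sum to 1/4.
So P(the prize voucher in locker 2 | the attendant opened locker 4) = (1/8) / (1/4) = 1/2.

1/2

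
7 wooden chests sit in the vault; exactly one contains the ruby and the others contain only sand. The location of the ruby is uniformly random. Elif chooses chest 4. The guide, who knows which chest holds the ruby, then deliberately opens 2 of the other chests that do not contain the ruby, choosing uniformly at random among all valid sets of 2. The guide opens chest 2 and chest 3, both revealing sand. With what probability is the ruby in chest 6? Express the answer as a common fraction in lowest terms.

Condition on the true location of the ruby.
If it is in any of chests 1, 5, 6, and 7 (prior 1/7 each): the guide has 10 equally likely choices, so probability 1/10; weight (1/7)·(1/10) = 1/70 each.
If it is in either of chests 2 and 3 (prior 1/7 each): that chest was opened and seen not to hold the prize — ruled out; weight (1/7)·0 = 0 each.
If it is in chest 4 (prior 1/7): the guide has 15 equally likely choices, so probability 1/15; weight (1/7)·(1/15) = 1/105.
The weights sum to 1/15.
So P(the ruby in chest 6 | the guide opened chest 2 and chest 3) = (1/70) / (1/15) = 3/14.

3/14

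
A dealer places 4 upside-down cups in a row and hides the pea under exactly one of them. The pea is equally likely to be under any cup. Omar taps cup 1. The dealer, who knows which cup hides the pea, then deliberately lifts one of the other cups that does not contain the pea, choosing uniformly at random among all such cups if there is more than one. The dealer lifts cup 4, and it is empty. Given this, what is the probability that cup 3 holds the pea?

Condition on the true location of the pea.
If it is under cup 1 (prior 1/4): the dealer has 3 equally likely choices, so probability 1/3; weight (1/4)·(1/3) = 1/12.
If it is under either of cups 2 and 3 (prior 1/4 each): the dealer has 2 equally likely choices, so probability 1/2; weight (1/4)·(1/2) = 1/8 each.
If it is under cup 4 (prior 1/4): the dealer opened cup 4, so this case is ruled out; weight (1/4)·0 = 0.
The weights sum to 1/3.
So P(the pea under cup 3 | the dealer opened cup 4) = (1/8) / (1/3) = 3/8.

3/8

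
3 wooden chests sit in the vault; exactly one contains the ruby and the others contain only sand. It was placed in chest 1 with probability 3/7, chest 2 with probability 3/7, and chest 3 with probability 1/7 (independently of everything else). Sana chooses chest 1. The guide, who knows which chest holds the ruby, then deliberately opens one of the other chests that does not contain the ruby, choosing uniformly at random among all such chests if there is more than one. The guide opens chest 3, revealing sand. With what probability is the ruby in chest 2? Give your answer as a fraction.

Apply Bayes' rule, conditioning on where the ruby actually is.
If it is in chest 1 (prior 3/7): the guide has 2 equally likely choices, so probability 1/2; weight (3/7)·(1/2) = 3/14.
If it is in chest 2 (prior 3/7): the guide has no choice, probability 1; weight (3/7)·1 = 3/7.
If it is in chest 3 (prior 1/7): the guide opened chest 3, so this case is ruled out; weight (1/7)·0 = 0.
The weights sum to 9/14.
So P(the ruby in chest 2 | the guide opened chest 3) = (3/7) / (9/14) = 2/3.

2/3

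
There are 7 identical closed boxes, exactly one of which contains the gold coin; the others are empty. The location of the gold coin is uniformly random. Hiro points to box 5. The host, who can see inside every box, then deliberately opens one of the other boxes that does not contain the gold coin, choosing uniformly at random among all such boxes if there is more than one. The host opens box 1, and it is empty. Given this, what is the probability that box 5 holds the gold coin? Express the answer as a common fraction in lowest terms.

Apply Bayes' rule, conditioning on where the gold coin actually is.
If it is in box 1 (prior 1/7): the host opened box 1, so this case is ruled out; weight (1/7)·0 = 0.
If it is in any of boxes 2, 3, 4, 6, and 7 (prior 1/7 each): the host has 5 equally likely choices, so probability 1/5; weight (1/7)·(1/5) = 1/35 each.
If it is in box 5 (prior 1/7): the host has 6 equally likely choices, so probability 1/6; weight (1/7)·(1/6) = 1/42.
The weights sum to 1/6.
So P(the gold coin in box 5 | the host opened box 1) = (1/42) / (1/6) = 1/7.

1/7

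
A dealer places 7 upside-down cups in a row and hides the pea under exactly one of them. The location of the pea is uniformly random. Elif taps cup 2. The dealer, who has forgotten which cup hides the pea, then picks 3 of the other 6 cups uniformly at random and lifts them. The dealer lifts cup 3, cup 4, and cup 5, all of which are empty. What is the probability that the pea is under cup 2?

Apply Bayes' rule, conditioning on where the pea actually is.
If it is under any of cups 1, 2, 6, and 7 (prior 1/7 each): the dealer picks exactly this set with probability 1/20 regardless, and none is the prize; weight (1/7)·(1/20) = 1/140 each.
If it is under any of cups 3, 4, and 5 (prior 1/7 each): that cup was opened and seen not to hold the prize — ruled out; weight (1/7)·0 = 0 each.
The weights sum to 1/35.
So P(the pea under cup 2 | the dealer opened cup 3, cup 4, and cup 5) = (1/140) / (1/35) = 1/4.

1/4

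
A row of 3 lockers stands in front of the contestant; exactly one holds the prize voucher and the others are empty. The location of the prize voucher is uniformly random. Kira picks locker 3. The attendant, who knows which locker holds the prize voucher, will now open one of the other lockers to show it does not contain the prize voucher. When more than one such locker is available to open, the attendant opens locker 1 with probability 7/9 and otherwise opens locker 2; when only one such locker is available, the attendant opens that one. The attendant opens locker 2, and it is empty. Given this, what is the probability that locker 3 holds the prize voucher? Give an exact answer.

2/11

Apply Bayes' rule, conditioning on where the prize voucher actually is.
If it is in locker 1 (prior 1/3): only locker 2 is available, probability 1; weight (1/3)·1 = 1/3.
If it is in locker 2 (prior 1/3): the attendant opened locker 2, so this case is ruled out; weight (1/3)·0 = 0.
If it is in locker 3 (prior 1/3): locker 1 is available but not opened, probability 2/9; weight (1/3)·(2/9) = 2/27.
The weights sum to 11/27.
So P(the prize voucher in locker 3 | the attendant opened locker 2) = (2/27) / (11/27) = 2/11.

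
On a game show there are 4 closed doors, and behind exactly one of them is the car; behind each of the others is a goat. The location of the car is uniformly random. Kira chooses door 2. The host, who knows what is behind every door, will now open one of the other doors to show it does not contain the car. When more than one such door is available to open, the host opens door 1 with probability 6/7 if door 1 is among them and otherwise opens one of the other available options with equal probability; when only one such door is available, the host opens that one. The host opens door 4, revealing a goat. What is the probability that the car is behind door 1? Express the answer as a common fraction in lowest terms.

Condition on the true location of the car.
If it is behind door 1 (prior 1/4): door 1 holds the prize so is unavailable; the host chooses uniformly among the 2 others, probability 1/2; weight (1/4)·(1/2) = 1/8.
If it is behind door 2 (prior 1/4): door 1 is available but not opened; door 4 gets probability (1 − 6/7)/2 = 1/14; weight (1/4)·(1/14) = 1/56.
If it is behind door 3 (prior 1/4): door 1 is available but not opened, probability 1/7; weight (1/4)·(1/7) = 1/28.
If it is behind door 4 (prior 1/4): the host opened door 4, so this case is ruled out; weight (1/4)·0 = 0.
The weights sum to 5/28.
So P(the car behind door 1 | the host opened door 4) = (1/8) / (5/28) = 7/10.

7/10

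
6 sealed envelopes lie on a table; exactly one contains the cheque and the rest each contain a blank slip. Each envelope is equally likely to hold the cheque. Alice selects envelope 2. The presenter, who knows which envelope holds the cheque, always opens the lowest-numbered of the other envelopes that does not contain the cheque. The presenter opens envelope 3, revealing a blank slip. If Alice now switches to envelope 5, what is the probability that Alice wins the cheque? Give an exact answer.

0

Consider each possible location of the cheque in turn.
If it is in envelope 1 (prior 1/6): envelope 3 is the lowest-numbered option available, probability 1; weight (1/6)·1 = 1/6.
If it is in any of envelopes 2, 4, 5, and 6 (prior 1/6 each): the presenter would have opened envelope 1 instead, probability 0; weight (1/6)·0 = 0 each.
If it is in envelope 3 (prior 1/6): the presenter opened envelope 3, so this case is ruled out; weight (1/6)·0 = 0.
The weights sum to 1/6.
So P(the cheque in envelope 5 | the presenter opened envelope 3) = 0 / (1/6) = 0.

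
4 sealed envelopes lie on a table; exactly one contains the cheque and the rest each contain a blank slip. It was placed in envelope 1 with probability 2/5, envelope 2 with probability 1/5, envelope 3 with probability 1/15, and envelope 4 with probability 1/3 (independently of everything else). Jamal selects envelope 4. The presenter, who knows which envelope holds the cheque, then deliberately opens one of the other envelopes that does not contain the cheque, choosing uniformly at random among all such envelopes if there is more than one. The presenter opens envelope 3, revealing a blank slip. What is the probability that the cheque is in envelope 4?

10/37

Apply Bayes' rule, conditioning on where the cheque actually is.
If it is in envelope 1 (prior 2/5): the presenter has 2 equally likely choices, so probability 1/2; weight (2/5)·(1/2) = 1/5.
If it is in envelope 2 (prior 1/5): the presenter has 2 equally likely choices, so probability 1/2; weight (1/5)·(1/2) = 1/10.
If it is in envelope 3 (prior 1/15): the presenter opened envelope 3, so this case is ruled out; weight (1/15)·0 = 0.
If it is in envelope 4 (prior 1/3): the presenter has 3 equally likely choices, so probability 1/3; weight (1/3)·(1/3) = 1/9.
The weights sum to 37/90.
So P(the cheque in envelope 4 | the presenter opened envelope 3) = (1/9) / (37/90) = 10/37.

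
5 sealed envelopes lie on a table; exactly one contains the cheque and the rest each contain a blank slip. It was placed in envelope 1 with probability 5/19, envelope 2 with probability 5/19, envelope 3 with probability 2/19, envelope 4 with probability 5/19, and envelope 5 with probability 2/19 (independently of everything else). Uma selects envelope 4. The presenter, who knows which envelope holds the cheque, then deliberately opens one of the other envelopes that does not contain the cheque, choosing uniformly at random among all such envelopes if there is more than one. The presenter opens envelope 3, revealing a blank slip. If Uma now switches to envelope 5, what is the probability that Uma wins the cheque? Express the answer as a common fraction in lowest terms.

Condition on the true location of the cheque.
If it is in either of envelopes 1 and 2 (prior 5/19 each): the presenter has 3 equally likely choices, so probability 1/3; weight (5/19)·(1/3) = 5/57 each.
If it is in envelope 3 (prior 2/19): the presenter opened envelope 3, so this case is ruled out; weight (2/19)·0 = 0.
If it is in envelope 4 (prior 5/19): the presenter has 4 equally likely choices, so probability 1/4; weight (5/19)·(1/4) = 5/76.
If it is in envelope 5 (prior 2/19): the presenter has 3 equally likely choices, so probability 1/3; weight (2/19)·(1/3) = 2/57.
The weights sum to 21/76.
So P(the cheque in envelope 5 | the presenter opened envelope 3) = (2/57) / (21/76) = 8/63.

8/63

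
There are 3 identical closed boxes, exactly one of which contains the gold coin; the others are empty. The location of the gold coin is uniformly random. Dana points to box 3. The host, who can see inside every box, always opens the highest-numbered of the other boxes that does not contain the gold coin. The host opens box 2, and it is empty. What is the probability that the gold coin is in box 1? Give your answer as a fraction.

Apply Bayes' rule, conditioning on where the gold coin actually is.
If it is in either of boxes 1 and 3 (prior 1/3 each): box 2 is the highest-numbered option available, probability 1; weight (1/3)·1 = 1/3 each.
If it is in box 2 (prior 1/3): the host opened box 2, so this case is ruled out; weight (1/3)·0 = 0.
The weights sum to 2/3.
So P(the gold coin in box 1 | the host opened box 2) = (1/3) / (2/3) = 1/2.

1/2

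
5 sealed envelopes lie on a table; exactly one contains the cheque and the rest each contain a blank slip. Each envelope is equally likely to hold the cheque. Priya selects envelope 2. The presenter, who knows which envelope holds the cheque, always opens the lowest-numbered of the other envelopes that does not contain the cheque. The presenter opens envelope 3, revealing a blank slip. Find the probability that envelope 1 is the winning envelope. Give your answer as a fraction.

1

Consider each possible location of the cheque in turn.
If it is in envelope 1 (prior 1/5): envelope 3 is the lowest-numbered option available, probability 1; weight (1/5)·1 = 1/5.
If it is in any of envelopes 2, 4, and 5 (prior 1/5 each): the presenter would have opened envelope 1 instead, probability 0; weight (1/5)·0 = 0 each.
If it is in envelope 3 (prior 1/5): the presenter opened envelope 3, so this case is ruled out; weight (1/5)·0 = 0.
The weights sum to 1/5.
So P(the cheque in envelope 1 | the presenter opened envelope 3) = (1/5) / (1/5) = 1.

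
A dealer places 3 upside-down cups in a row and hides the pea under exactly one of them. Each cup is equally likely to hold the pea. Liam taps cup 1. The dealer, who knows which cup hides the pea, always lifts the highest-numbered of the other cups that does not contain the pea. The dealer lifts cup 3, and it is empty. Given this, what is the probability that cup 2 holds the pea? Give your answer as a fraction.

Condition on the true location of the pea.
If it is under either of cups 1 and 2 (prior 1/3 each): cup 3 is the highest-numbered option available, probability 1; weight (1/3)·1 = 1/3 each.
If it is under cup 3 (prior 1/3): the dealer opened cup 3, so this case is ruled out; weight (1/3)·0 = 0.
The weights sum to 2/3.
So P(the pea under cup 2 | the dealer opened cup 3) = (1/3) / (2/3) = 1/2.

1/2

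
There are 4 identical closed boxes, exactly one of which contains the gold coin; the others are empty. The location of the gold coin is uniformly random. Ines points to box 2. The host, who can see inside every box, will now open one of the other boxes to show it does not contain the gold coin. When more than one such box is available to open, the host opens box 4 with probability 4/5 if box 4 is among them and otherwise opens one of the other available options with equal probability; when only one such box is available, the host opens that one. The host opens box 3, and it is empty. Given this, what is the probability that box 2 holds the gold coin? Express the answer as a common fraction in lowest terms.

1/8

Consider each possible location of the gold coin in turn.
If it is in box 1 (prior 1/4): box 4 is available but not opened, probability 1/5; weight (1/4)·(1/5) = 1/20.
If it is in box 2 (prior 1/4): box 4 is available but not opened; box 3 gets probability (1 − 4/5)/2 = 1/10; weight (1/4)·(1/10) = 1/40.
If it is in box 3 (prior 1/4): the host opened box 3, so this case is ruled out; weight (1/4)·0 = 0.
If it is in box 4 (prior 1/4): box 4 holds the prize so is unavailable; the host chooses uniformly among the 2 others, probability 1/2; weight (1/4)·(1/2) = 1/8.
The weights sum to 1/5.
So P(the gold coin in box 2 | the host opened box 3) = (1/40) / (1/5) = 1/8.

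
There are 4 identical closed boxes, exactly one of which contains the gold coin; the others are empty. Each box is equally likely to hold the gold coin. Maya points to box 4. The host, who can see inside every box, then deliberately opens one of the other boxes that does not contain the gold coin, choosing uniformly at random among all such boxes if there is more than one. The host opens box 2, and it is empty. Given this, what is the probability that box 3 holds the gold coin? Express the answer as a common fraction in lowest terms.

Apply Bayes' rule, conditioning on where the gold coin actually is.
If it is in either of boxes 1 and 3 (prior 1/4 each): the host has 2 equally likely choices, so probability 1/2; weight (1/4)·(1/2) = 1/8 each.
If it is in box 2 (prior 1/4): the host opened box 2, so this case is ruled out; weight (1/4)·0 = 0.
If it is in box 4 (prior 1/4): the host has 3 equally likely choices, so probability 1/3; weight (1/4)·(1/3) = 1/12.
The weights sum to 1/3.
So P(the gold coin in box 3 | the host opened box 2) = (1/8) / (1/3) = 3/8.

3/8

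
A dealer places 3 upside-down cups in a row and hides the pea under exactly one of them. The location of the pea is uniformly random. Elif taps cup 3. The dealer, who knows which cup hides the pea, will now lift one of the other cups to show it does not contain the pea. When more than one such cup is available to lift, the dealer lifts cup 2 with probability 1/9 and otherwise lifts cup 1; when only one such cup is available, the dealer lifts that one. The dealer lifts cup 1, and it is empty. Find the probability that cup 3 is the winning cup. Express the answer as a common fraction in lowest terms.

Condition on the true location of the pea.
If it is under cup 1 (prior 1/3): the dealer opened cup 1, so this case is ruled out; weight (1/3)·0 = 0.
If it is under cup 2 (prior 1/3): only cup 1 is available, probability 1; weight (1/3)·1 = 1/3.
If it is under cup 3 (prior 1/3): cup 2 is available but not opened, probability 8/9; weight (1/3)·(8/9) = 8/27.
The weights sum to 17/27.
So P(the pea under cup 3 | the dealer opened cup 1) = (8/27) / (17/27) = 8/17.

8/17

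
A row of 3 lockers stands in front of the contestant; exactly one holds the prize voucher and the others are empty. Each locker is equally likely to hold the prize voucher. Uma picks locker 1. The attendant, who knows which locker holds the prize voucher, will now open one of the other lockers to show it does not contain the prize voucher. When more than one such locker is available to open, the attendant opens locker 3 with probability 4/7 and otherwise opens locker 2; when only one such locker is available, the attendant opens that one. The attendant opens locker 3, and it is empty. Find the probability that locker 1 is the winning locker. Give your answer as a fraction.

Apply Bayes' rule, conditioning on where the prize voucher actually is.
If it is in locker 1 (prior 1/3): locker 3 is available, opened with probability 4/7; weight (1/3)·(4/7) = 4/21.
If it is in locker 2 (prior 1/3): only locker 3 is available, probability 1; weight (1/3)·1 = 1/3.
If it is in locker 3 (prior 1/3): the attendant opened locker 3, so this case is ruled out; weight (1/3)·0 = 0.
The weights sum to 11/21.
So P(the prize voucher in locker 1 | the attendant opened locker 3) = (4/21) / (11/21) = 4/11.

4/11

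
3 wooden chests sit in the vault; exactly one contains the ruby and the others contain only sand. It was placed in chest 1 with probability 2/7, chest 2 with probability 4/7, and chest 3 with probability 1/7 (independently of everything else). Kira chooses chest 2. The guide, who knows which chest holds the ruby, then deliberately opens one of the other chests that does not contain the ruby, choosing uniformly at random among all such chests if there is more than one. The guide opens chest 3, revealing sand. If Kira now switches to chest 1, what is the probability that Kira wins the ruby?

Consider each possible location of the ruby in turn.
If it is in chest 1 (prior 2/7): the guide has no choice, probability 1; weight (2/7)·1 = 2/7.
If it is in chest 2 (prior 4/7): the guide has 2 equally likely choices, so probability 1/2; weight (4/7)·(1/2) = 2/7.
If it is in chest 3 (prior 1/7): the guide opened chest 3, so this case is ruled out; weight (1/7)·0 = 0.
The weights sum to 4/7.
So P(the ruby in chest 1 | the guide opened chest 3) = (2/7) / (4/7) = 1/2.

1/2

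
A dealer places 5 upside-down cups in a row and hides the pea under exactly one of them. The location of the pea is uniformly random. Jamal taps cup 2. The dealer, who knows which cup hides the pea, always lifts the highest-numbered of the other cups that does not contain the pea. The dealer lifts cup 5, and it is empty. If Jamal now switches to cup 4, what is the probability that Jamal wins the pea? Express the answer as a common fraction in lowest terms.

1/4

Condition on the true location of the pea.
If it is under any of cups 1, 2, 3, and 4 (prior 1/5 each): cup 5 is the highest-numbered option available, probability 1; weight (1/5)·1 = 1/5 each.
If it is under cup 5 (prior 1/5): the dealer opened cup 5, so this case is ruled out; weight (1/5)·0 = 0.
The weights sum to 4/5.
So P(the pea under cup 4 | the dealer opened cup 5) = (1/5) / (4/5) = 1/4.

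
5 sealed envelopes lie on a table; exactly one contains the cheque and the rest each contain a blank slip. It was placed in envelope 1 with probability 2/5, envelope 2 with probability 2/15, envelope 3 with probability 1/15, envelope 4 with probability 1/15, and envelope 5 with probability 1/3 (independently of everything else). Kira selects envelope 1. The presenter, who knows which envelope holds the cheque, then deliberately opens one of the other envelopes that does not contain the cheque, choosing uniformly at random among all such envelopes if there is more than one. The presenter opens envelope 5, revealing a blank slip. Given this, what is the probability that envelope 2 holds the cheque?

4/17

Apply Bayes' rule, conditioning on where the cheque actually is.
If it is in envelope 1 (prior 2/5): the presenter has 4 equally likely choices, so probability 1/4; weight (2/5)·(1/4) = 1/10.
If it is in envelope 2 (prior 2/15): the presenter has 3 equally likely choices, so probability 1/3; weight (2/15)·(1/3) = 2/45.
If it is in either of envelopes 3 and 4 (prior 1/15 each): the presenter has 3 equally likely choices, so probability 1/3; weight (1/15)·(1/3) = 1/45 each.
If it is in envelope 5 (prior 1/3): the presenter opened envelope 5, so this case is ruled out; weight (1/3)·0 = 0.
The weights sum to 17/90.
So P(the cheque in envelope 2 | the presenter opened envelope 5) = (2/45) / (17/90) = 4/17.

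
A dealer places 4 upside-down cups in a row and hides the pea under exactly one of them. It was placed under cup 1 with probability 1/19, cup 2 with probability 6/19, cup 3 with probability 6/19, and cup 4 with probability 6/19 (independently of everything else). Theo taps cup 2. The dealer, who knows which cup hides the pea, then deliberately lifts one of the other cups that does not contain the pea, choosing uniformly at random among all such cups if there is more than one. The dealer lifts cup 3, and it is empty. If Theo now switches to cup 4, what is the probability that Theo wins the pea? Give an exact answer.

6/11

Condition on the true location of the pea.
If it is under cup 1 (prior 1/19): the dealer has 2 equally likely choices, so probability 1/2; weight (1/19)·(1/2) = 1/38.
If it is under cup 2 (prior 6/19): the dealer has 3 equally likely choices, so probability 1/3; weight (6/19)·(1/3) = 2/19.
If it is under cup 3 (prior 6/19): the dealer opened cup 3, so this case is ruled out; weight (6/19)·0 = 0.
If it is under cup 4 (prior 6/19): the dealer has 2 equally likely choices, so probability 1/2; weight (6/19)·(1/2) = 3/19.
The weights sum to 11/38.
So P(the pea under cup 4 | the dealer opened cup 3) = (3/19) / (11/38) = 6/11.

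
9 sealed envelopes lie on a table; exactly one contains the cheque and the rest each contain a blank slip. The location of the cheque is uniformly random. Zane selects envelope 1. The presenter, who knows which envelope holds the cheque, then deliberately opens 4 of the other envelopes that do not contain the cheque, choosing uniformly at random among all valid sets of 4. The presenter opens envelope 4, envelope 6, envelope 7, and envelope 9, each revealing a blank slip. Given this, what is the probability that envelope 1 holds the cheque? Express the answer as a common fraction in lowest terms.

1/9

Consider each possible location of the cheque in turn.
If it is in envelope 1 (prior 1/9): the presenter has 70 equally likely choices, so probability 1/70; weight (1/9)·(1/70) = 1/630.
If it is in any of envelopes 2, 3, 5, and 8 (prior 1/9 each): the presenter has 35 equally likely choices, so probability 1/35; weight (1/9)·(1/35) = 1/315 each.
If it is in any of envelopes 4, 6, 7, and 9 (prior 1/9 each): that envelope was opened and seen not to hold the prize — ruled out; weight (1/9)·0 = 0 each.
The weights sum to 1/70.
So P(the cheque in envelope 1 | the presenter opened envelope 4, envelope 6, envelope 7, and envelope 9) = (1/630) / (1/70) = 1/9.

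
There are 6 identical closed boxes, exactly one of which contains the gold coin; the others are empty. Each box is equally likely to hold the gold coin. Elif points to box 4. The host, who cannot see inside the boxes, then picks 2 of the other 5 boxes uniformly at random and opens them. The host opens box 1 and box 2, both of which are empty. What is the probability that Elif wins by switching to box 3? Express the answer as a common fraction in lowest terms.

1/4

Apply Bayes' rule, conditioning on where the gold coin actually is.
If it is in either of boxes 1 and 2 (prior 1/6 each): that box was opened and seen not to hold the prize — ruled out; weight (1/6)·0 = 0 each.
If it is in any of boxes 3, 4, 5, and 6 (prior 1/6 each): the host picks exactly this set with probability 1/10 regardless, and none is the prize; weight (1/6)·(1/10) = 1/60 each.
The weights sum to 1/15.
So P(the gold coin in box 3 | the host opened box 1 and box 2) = (1/60) / (1/15) = 1/4.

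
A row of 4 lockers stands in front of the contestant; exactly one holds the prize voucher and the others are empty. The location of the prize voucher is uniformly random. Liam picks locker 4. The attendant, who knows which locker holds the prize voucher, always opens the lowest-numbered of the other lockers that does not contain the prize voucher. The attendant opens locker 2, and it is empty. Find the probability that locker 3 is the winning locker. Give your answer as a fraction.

Condition on the true location of the prize voucher.
If it is in locker 1 (prior 1/4): locker 2 is the lowest-numbered option available, probability 1; weight (1/4)·1 = 1/4.
If it is in locker 2 (prior 1/4): the attendant opened locker 2, so this case is ruled out; weight (1/4)·0 = 0.
If it is in either of lockers 3 and 4 (prior 1/4 each): the attendant would have opened locker 1 instead, probability 0; weight (1/4)·0 = 0 each.
The weights sum to 1/4.
So P(the prize voucher in locker 3 | the attendant opened locker 2) = 0 / (1/4) = 0.

0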